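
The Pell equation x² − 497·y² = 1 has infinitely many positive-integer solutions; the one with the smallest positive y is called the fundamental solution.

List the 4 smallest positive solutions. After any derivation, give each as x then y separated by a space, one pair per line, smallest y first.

√497 → a₀=22, period (3,2,2,5,6,5,2,2,3,44); ℓ=10 even so k=9
k=0  a_k=22  p_k/q_k = 22/1
…
k=8  a_k=2  p_k/q_k = 352750/15823
k=9  a_k=3  p_k/q_k = 1201887/53912
(x₁, y₁) = (1201887, 53912);  1201887² − 497·53912² = 1 ✓
k=2:  x_2 = 1201887·1201887+497·53912·53912 = 2889064721537,  y_2 = 1201887·53912+53912·1201887 = 129592263888
k=3:  x_3 = 1201887·2889064721537+497·53912·129592263888 = 6944658661946678751,  y_3 = 1201887·129592263888+53912·2889064721537 = 311510514535059400
k=4:  x_4 = 1201887·6944658661946678751+497·53912·311510514535059400 = 16693389930459326703284737,  y_4 = 1201887·311510514535059400+53912·6944658661946678751 = 748800875565868281911712

1201887 53912
2889064721537 129592263888
6944658661946678751 311510514535059400
16693389930459326703284737 748800875565868281911712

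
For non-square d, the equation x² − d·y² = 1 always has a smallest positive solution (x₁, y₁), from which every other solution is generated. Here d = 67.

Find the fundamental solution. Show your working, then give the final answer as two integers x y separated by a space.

48842 5967

√67 → a₀=8, period (5,2,1,1,7,1,1,2,5,16); ℓ=10 even so k=9
i=0: a=8 ⇒ p=8, q=1
…
i=3: a=1 ⇒ p=131, q=16
…
i=6: a=1 ⇒ p=1899, q=232
i=7: a=1 ⇒ p=3577, q=437
i=8: a=2 ⇒ p=9053, q=1106
i=9: a=5 ⇒ p=48842, q=5967
fundamental: x₁=48842, y₁=5967  (since 2385540964 − 67·35605089 = 1)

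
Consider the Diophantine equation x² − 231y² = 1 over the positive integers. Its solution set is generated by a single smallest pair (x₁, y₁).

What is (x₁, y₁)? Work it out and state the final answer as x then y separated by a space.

76 5

√231 → a₀=15, period (5,30); ℓ=2 even so k=1
k=0  a_k=15  p_k/q_k = 15/1
k=1  a_k=5  p_k/q_k = 76/5
fundamental: x₁=76, y₁=5  (since 5776 − 231·25 = 1)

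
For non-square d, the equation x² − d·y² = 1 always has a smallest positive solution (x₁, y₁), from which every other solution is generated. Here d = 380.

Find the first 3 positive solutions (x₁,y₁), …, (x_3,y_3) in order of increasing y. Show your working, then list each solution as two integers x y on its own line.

√380 → a₀=19, period (2,38); ℓ=2 even so k=1
step 0: (19, 1)  from 19·(1,0) + (0,1)
step 1: (39, 2)  from 2·(19,1) + (1,0)
fundamental: x₁=39, y₁=2  (since 1521 − 380·4 = 1)
(39+2√380)^2 = 3041 + 156√380
(39+2√380)^3 = 237159 + 12166√380

39 2
3041 156
237159 12166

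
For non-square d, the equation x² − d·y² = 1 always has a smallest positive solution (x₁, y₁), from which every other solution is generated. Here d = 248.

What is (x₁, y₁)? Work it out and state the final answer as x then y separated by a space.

√248 = [15; 1,2,1,30, …], period ℓ=4 (even) → k=3
step 0: (15, 1)  from 15·(1,0) + (0,1)
step 1: (16, 1)  from 1·(15,1) + (1,0)
step 2: (47, 3)  from 2·(16,1) + (15,1)
step 3: (63, 4)  from 1·(47,3) + (16,1)
→ (63, 4).  Check: 63²=3969, 248·4²=3968, difference 1.

63 4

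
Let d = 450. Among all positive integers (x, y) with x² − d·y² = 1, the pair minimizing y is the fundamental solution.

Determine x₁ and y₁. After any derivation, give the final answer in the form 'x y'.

19601 924

[21; 4,1,2,4,2,1,4,42] for √450; ℓ=8 ⇒ convergent index 7
a_0=21:  p_0=21·1+0=21,  q_0=21·0+1=1
a_1=4:  p_1=4·21+1=85,  q_1=4·1+0=4
a_2=1:  p_2=1·85+21=106,  q_2=1·4+1=5
…
a_6=1:  p_6=1·2885+1294=4179,  q_6=1·136+61=197
a_7=4:  p_7=4·4179+2885=19601,  q_7=4·197+136=924
(x₁, y₁) = (19601, 924);  19601² − 450·924² = 1 ✓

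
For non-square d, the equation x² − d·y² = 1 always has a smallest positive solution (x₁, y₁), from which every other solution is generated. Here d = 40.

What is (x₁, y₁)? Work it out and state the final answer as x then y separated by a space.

√40 → a₀=6, period (3,12); ℓ=2 even so k=1
i=0: a=6 ⇒ p=6, q=1
i=1: a=3 ⇒ p=19, q=3
(x₁, y₁) = (19, 3);  19² − 40·3² = 1 ✓

19 3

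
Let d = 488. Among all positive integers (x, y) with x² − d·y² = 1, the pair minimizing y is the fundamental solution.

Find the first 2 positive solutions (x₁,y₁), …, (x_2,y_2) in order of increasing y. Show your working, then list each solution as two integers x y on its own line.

√488 = [22; 11,44, …], period ℓ=2 (even) → k=1
k=0  a_k=22  p_k/q_k = 22/1
k=1  a_k=11  p_k/q_k = 243/11
fundamental: x₁=243, y₁=11  (since 59049 − 488·121 = 1)
(243+11√488)^2 = 118097 + 5346√488

243 11
118097 5346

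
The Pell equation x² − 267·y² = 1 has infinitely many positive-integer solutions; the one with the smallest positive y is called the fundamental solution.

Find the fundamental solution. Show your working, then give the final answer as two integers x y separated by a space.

2402 147

√267 = [16; 2,1,15,1,2,32, …], period ℓ=6 (even) → k=5
k=0  a_k=16  p_k/q_k = 16/1
…
k=3  a_k=15  p_k/q_k = 768/47
k=4  a_k=1  p_k/q_k = 817/50
k=5  a_k=2  p_k/q_k = 2402/147
(x₁, y₁) = (2402, 147);  2402² − 267·147² = 1 ✓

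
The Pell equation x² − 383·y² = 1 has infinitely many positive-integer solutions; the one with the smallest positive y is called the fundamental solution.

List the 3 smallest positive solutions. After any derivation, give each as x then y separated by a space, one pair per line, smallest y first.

[19; 1,1,3,19,3,1,1,38] for √383; ℓ=8 ⇒ convergent index 7
i=0: a=19 ⇒ p=19, q=1
i=1: a=1 ⇒ p=20, q=1
i=2: a=1 ⇒ p=39, q=2
i=3: a=3 ⇒ p=137, q=7
i=4: a=19 ⇒ p=2642, q=135
i=5: a=3 ⇒ p=8063, q=412
i=6: a=1 ⇒ p=10705, q=547
i=7: a=1 ⇒ p=18768, q=959
(x₁, y₁) = (18768, 959);  18768² − 383·959² = 1 ✓
(x_2, y_2) = (18768·18768 + 383·959·959, 18768·959 + 959·18768) = (704475647, 35997024)
(x_3, y_3) = (18768·704475647 + 383·959·35997024, 18768·35997024 + 959·704475647) = (26443197867024, 1351184291905)

18768 959
704475647 35997024
26443197867024 1351184291905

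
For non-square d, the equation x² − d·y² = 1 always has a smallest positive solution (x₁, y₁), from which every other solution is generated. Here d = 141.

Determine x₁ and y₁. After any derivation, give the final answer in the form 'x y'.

√141 → a₀=11, period (1,6,1,22); ℓ=4 even so k=3
step 0: (11, 1)  from 11·(1,0) + (0,1)
step 1: (12, 1)  from 1·(11,1) + (1,0)
step 2: (83, 7)  from 6·(12,1) + (11,1)
step 3: (95, 8)  from 1·(83,7) + (12,1)
fundamental: x₁=95, y₁=8  (since 9025 − 141·64 = 1)

95 8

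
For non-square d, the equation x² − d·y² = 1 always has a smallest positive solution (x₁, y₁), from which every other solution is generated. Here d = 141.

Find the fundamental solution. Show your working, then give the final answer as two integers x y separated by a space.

95 8

√141 = [11; 1,6,1,22, …], period ℓ=4 (even) → k=3
k=0  a_k=11  p_k/q_k = 11/1
k=1  a_k=1  p_k/q_k = 12/1
k=2  a_k=6  p_k/q_k = 83/7
k=3  a_k=1  p_k/q_k = 95/8
fundamental: x₁=95, y₁=8  (since 9025 − 141·64 = 1)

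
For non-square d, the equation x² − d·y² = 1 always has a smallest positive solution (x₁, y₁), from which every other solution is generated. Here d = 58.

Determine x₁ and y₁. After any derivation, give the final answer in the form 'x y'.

d=58: √d = [7; 1,1,1,1,1,1,14] (ℓ=7, odd), read p_13/q_13
step 0: (7, 1)  from 7·(1,0) + (0,1)
step 1: (8, 1)  from 1·(7,1) + (1,0)
step 2: (15, 2)  from 1·(8,1) + (7,1)
…
step 9: (2993, 393)  from 1·(1546,203) + (1447,190)
step 10: (4539, 596)  from 1·(2993,393) + (1546,203)
…
step 12: (12071, 1585)  from 1·(7532,989) + (4539,596)
step 13: (19603, 2574)  from 1·(12071,1585) + (7532,989)
(x₁, y₁) = (19603, 2574);  19603² − 58·2574² = 1 ✓

19603 2574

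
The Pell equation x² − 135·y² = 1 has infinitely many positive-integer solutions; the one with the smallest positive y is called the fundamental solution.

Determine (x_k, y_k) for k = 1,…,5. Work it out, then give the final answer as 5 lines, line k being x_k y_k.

√135 → a₀=11, period (1,1,1,1,1,1,1,22); ℓ=8 even so k=7
i=0: a=11 ⇒ p=11, q=1
i=1: a=1 ⇒ p=12, q=1
i=2: a=1 ⇒ p=23, q=2
…
i=4: a=1 ⇒ p=58, q=5
i=5: a=1 ⇒ p=93, q=8
i=6: a=1 ⇒ p=151, q=13
i=7: a=1 ⇒ p=244, q=21
→ (244, 21).  Check: 244²=59536, 135·21²=59535, difference 1.
(x_2, y_2) = (244·244 + 135·21·21, 244·21 + 21·244) = (119071, 10248)
(x_3, y_3) = (244·119071 + 135·21·10248, 244·10248 + 21·119071) = (58106404, 5001003)
(x_4, y_4) = (244·58106404 + 135·21·5001003, 244·5001003 + 21·58106404) = (28355806081, 2440479216)
(x_5, y_5) = (244·28355806081 + 135·21·2440479216, 244·2440479216 + 21·28355806081) = (13837575261124, 1190948856405)

244 21
119071 10248
58106404 5001003
28355806081 2440479216
13837575261124 1190948856405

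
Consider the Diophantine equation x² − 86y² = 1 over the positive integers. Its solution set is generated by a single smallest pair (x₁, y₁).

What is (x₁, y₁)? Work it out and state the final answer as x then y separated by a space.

10405 1122

d=86: √d = [9; 3,1,1,1,8,1,1,1,3,18] (ℓ=10, even), read p_9/q_9
a_0=9:  p_0=9·1+0=9,  q_0=9·0+1=1
a_1=3:  p_1=3·9+1=28,  q_1=3·1+0=3
a_2=1:  p_2=1·28+9=37,  q_2=1·3+1=4
a_3=1:  p_3=1·37+28=65,  q_3=1·4+3=7
a_4=1:  p_4=1·65+37=102,  q_4=1·7+4=11
a_5=8:  p_5=8·102+65=881,  q_5=8·11+7=95
a_6=1:  p_6=1·881+102=983,  q_6=1·95+11=106
…
a_8=1:  p_8=1·1864+983=2847,  q_8=1·201+106=307
a_9=3:  p_9=3·2847+1864=10405,  q_9=3·307+201=1122
→ (10405, 1122).  Check: 10405²=108264025, 86·1122²=108264024, difference 1.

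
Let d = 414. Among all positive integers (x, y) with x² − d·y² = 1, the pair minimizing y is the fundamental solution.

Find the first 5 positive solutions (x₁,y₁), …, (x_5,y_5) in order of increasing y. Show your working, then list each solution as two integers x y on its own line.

24335 1196
1184384449 58209320
57643991108495 2833047603204
2805533046066067201 137884426789729360
136545293294391499564175 6710835049023080347996

√414 = [20; 2,1,7,2,7,1,2,40, …], period ℓ=8 (even) → k=7
a_0=20:  p_0=20·1+0=20,  q_0=20·0+1=1
a_1=2:  p_1=2·20+1=41,  q_1=2·1+0=2
a_2=1:  p_2=1·41+20=61,  q_2=1·2+1=3
a_3=7:  p_3=7·61+41=468,  q_3=7·3+2=23
…
a_5=7:  p_5=7·997+468=7447,  q_5=7·49+23=366
a_6=1:  p_6=1·7447+997=8444,  q_6=1·366+49=415
a_7=2:  p_7=2·8444+7447=24335,  q_7=2·415+366=1196
(x₁, y₁) = (24335, 1196);  24335² − 414·1196² = 1 ✓
(x_2, y_2) = (24335·24335 + 414·1196·1196, 24335·1196 + 1196·24335) = (1184384449, 58209320)
(x_3, y_3) = (24335·1184384449 + 414·1196·58209320, 24335·58209320 + 1196·1184384449) = (57643991108495, 2833047603204)
(x_4, y_4) = (24335·57643991108495 + 414·1196·2833047603204, 24335·2833047603204 + 1196·57643991108495) = (2805533046066067201, 137884426789729360)
(x_5, y_5) = (24335·2805533046066067201 + 414·1196·137884426789729360, 24335·137884426789729360 + 1196·2805533046066067201) = (136545293294391499564175, 6710835049023080347996)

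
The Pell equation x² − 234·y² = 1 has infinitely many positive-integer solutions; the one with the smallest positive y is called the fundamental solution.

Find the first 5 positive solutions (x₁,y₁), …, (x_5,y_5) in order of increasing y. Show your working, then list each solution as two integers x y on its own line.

d=234: √d = [15; 3,2,1,2,1,2,3,30] (ℓ=8, even), read p_7/q_7
k=0  a_k=15  p_k/q_k = 15/1
k=1  a_k=3  p_k/q_k = 46/3
k=2  a_k=2  p_k/q_k = 107/7
…
k=4  a_k=2  p_k/q_k = 413/27
k=5  a_k=1  p_k/q_k = 566/37
k=6  a_k=2  p_k/q_k = 1545/101
k=7  a_k=3  p_k/q_k = 5201/340
→ (5201, 340).  Check: 5201²=27050401, 234·340²=27050400, difference 1.
k=2:  x_2 = 5201·5201+234·340·340 = 54100801,  y_2 = 5201·340+340·5201 = 3536680
k=3:  x_3 = 5201·54100801+234·340·3536680 = 562756526801,  y_3 = 5201·3536680+340·54100801 = 36788545020
k=4:  x_4 = 5201·562756526801+234·340·36788545020 = 5853793337683201,  y_4 = 5201·36788545020+340·562756526801 = 382674441761360
k=5:  x_5 = 5201·5853793337683201+234·340·382674441761360 = 60891157735824130001,  y_5 = 5201·382674441761360+340·5853793337683201 = 3980579506413121700

5201 340
54100801 3536680
562756526801 36788545020
5853793337683201 382674441761360
60891157735824130001 3980579506413121700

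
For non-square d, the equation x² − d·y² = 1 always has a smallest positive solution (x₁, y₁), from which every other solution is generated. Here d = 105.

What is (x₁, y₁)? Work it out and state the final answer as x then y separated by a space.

41 4

√105 = [10; 4,20, …], period ℓ=2 (even) → k=1
a_0=10:  p_0=10·1+0=10,  q_0=10·0+1=1
a_1=4:  p_1=4·10+1=41,  q_1=4·1+0=4
(x₁, y₁) = (41, 4);  41² − 105·4² = 1 ✓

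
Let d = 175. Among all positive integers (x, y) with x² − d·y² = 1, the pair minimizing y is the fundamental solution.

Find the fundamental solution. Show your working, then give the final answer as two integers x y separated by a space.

d=175: √d = [13; 4,2,1,2,4,26] (ℓ=6, even), read p_5/q_5
step 0: (13, 1)  from 13·(1,0) + (0,1)
step 1: (53, 4)  from 4·(13,1) + (1,0)
…
step 3: (172, 13)  from 1·(119,9) + (53,4)
step 4: (463, 35)  from 2·(172,13) + (119,9)
step 5: (2024, 153)  from 4·(463,35) + (172,13)
→ (2024, 153).  Check: 2024²=4096576, 175·153²=4096575, difference 1.

2024 153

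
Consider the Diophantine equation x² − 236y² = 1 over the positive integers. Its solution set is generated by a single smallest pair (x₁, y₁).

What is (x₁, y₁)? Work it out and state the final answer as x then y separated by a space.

√236 → a₀=15, period (2,1,3,5,1,6,1,5,3,1,2,30); ℓ=12 even so k=11
step 0: (15, 1)  from 15·(1,0) + (0,1)
step 1: (31, 2)  from 2·(15,1) + (1,0)
…
step 4: (891, 58)  from 5·(169,11) + (46,3)
step 5: (1060, 69)  from 1·(891,58) + (169,11)
step 6: (7251, 472)  from 6·(1060,69) + (891,58)
…
step 8: (48806, 3177)  from 5·(8311,541) + (7251,472)
step 9: (154729, 10072)  from 3·(48806,3177) + (8311,541)
step 10: (203535, 13249)  from 1·(154729,10072) + (48806,3177)
step 11: (561799, 36570)  from 2·(203535,13249) + (154729,10072)
→ (561799, 36570).  Check: 561799²=315618116401, 236·36570²=315618116400, difference 1.

561799 36570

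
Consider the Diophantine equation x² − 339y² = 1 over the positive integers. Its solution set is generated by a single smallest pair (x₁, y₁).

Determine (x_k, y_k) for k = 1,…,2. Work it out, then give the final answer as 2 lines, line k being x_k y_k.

97970 5321
19196241799 1042596740

[18; 2,2,2,1,17,1,2,2,2,36] for √339; ℓ=10 ⇒ convergent index 9
i=0: a=18 ⇒ p=18, q=1
i=1: a=2 ⇒ p=37, q=2
i=2: a=2 ⇒ p=92, q=5
i=3: a=2 ⇒ p=221, q=12
…
i=6: a=1 ⇒ p=5855, q=318
…
i=8: a=2 ⇒ p=40359, q=2192
i=9: a=2 ⇒ p=97970, q=5321
(x₁, y₁) = (97970, 5321);  97970² − 339·5321² = 1 ✓
(97970+5321√339)^2 = 19196241799 + 1042596740√339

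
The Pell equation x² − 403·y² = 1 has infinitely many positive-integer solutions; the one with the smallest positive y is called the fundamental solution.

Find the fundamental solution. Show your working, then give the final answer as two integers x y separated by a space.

d=403: √d = [20; 13,2,1,3,1,3,1,2,13,40] (ℓ=10, even), read p_9/q_9
i=0: a=20 ⇒ p=20, q=1
…
i=5: a=1 ⇒ p=3754, q=187
i=6: a=3 ⇒ p=14213, q=708
…
i=8: a=2 ⇒ p=50147, q=2498
i=9: a=13 ⇒ p=669878, q=33369
fundamental: x₁=669878, y₁=33369  (since 448736534884 − 403·1113490161 = 1)

669878 33369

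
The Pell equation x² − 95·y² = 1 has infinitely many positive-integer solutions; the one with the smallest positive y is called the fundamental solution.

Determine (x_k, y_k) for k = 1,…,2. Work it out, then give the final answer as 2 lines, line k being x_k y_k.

39 4
3041 312

√95 = [9; 1,2,1,18, …], period ℓ=4 (even) → k=3
a_0=9:  p_0=9·1+0=9,  q_0=9·0+1=1
…
a_2=2:  p_2=2·10+9=29,  q_2=2·1+1=3
a_3=1:  p_3=1·29+10=39,  q_3=1·3+1=4
→ (39, 4).  Check: 39²=1521, 95·4²=1520, difference 1.
n=2: (39,4)∘(39,4) = (39·39+95·4·4, 39·4+4·39) = (3041,312)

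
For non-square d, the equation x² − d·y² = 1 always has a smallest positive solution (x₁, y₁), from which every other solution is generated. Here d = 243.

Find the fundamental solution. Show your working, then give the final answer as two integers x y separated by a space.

70226 4505

[15; 1,1,2,3,15,3,2,1,1,30] for √243; ℓ=10 ⇒ convergent index 9
a_0=15:  p_0=15·1+0=15,  q_0=15·0+1=1
…
a_3=2:  p_3=2·31+16=78,  q_3=2·2+1=5
a_4=3:  p_4=3·78+31=265,  q_4=3·5+2=17
a_5=15:  p_5=15·265+78=4053,  q_5=15·17+5=260
…
a_7=2:  p_7=2·12424+4053=28901,  q_7=2·797+260=1854
a_8=1:  p_8=1·28901+12424=41325,  q_8=1·1854+797=2651
a_9=1:  p_9=1·41325+28901=70226,  q_9=1·2651+1854=4505
fundamental: x₁=70226, y₁=4505  (since 4931691076 − 243·20295025 = 1)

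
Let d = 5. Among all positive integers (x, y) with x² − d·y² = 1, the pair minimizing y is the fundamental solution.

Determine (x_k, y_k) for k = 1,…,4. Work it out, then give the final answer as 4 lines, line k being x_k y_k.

9 4
161 72
2889 1292
51841 23184

√5 = [2; 4, …], period ℓ=1 (odd) → k=1
i=0: a=2 ⇒ p=2, q=1
i=1: a=4 ⇒ p=9, q=4
(x₁, y₁) = (9, 4);  9² − 5·4² = 1 ✓
(x_2, y_2) = (9·9 + 5·4·4, 9·4 + 4·9) = (161, 72)
(x_3, y_3) = (9·161 + 5·4·72, 9·72 + 4·161) = (2889, 1292)
(x_4, y_4) = (9·2889 + 5·4·1292, 9·1292 + 4·2889) = (51841, 23184)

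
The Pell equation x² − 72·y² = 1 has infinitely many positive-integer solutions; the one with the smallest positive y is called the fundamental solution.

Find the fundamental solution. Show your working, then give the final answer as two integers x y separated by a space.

√72 = [8; 2,16, …], period ℓ=2 (even) → k=1
k=0  a_k=8  p_k/q_k = 8/1
k=1  a_k=2  p_k/q_k = 17/2
(x₁, y₁) = (17, 2);  17² − 72·2² = 1 ✓

17 2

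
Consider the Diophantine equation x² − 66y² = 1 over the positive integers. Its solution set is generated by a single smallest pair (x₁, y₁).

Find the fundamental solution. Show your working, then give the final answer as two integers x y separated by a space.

d=66: √d = [8; 8,16] (ℓ=2, even), read p_1/q_1
i=0: a=8 ⇒ p=8, q=1
i=1: a=8 ⇒ p=65, q=8
→ (65, 8).  Check: 65²=4225, 66·8²=4224, difference 1.

65 8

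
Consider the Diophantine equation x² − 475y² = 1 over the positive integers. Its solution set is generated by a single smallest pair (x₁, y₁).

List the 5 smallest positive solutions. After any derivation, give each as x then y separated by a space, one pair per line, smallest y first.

57799 2652
6681448801 306565896
772362118440199 35438404443156
89283516160768675201 4096608676513381392
10320995900380175197444999 473559769752155457709260

[21; 1,3,1,6,2,6,1,3,1,42] for √475; ℓ=10 ⇒ convergent index 9
i=0: a=21 ⇒ p=21, q=1
i=1: a=1 ⇒ p=22, q=1
i=2: a=3 ⇒ p=87, q=4
…
i=4: a=6 ⇒ p=741, q=34
…
i=6: a=6 ⇒ p=10287, q=472
…
i=8: a=3 ⇒ p=45921, q=2107
i=9: a=1 ⇒ p=57799, q=2652
fundamental: x₁=57799, y₁=2652  (since 3340724401 − 475·7033104 = 1)
(x_2, y_2) = (57799·57799 + 475·2652·2652, 57799·2652 + 2652·57799) = (6681448801, 306565896)
(x_3, y_3) = (57799·6681448801 + 475·2652·306565896, 57799·306565896 + 2652·6681448801) = (772362118440199, 35438404443156)
(x_4, y_4) = (57799·772362118440199 + 475·2652·35438404443156, 57799·35438404443156 + 2652·772362118440199) = (89283516160768675201, 4096608676513381392)
(x_5, y_5) = (57799·89283516160768675201 + 475·2652·4096608676513381392, 57799·4096608676513381392 + 2652·89283516160768675201) = (10320995900380175197444999, 473559769752155457709260)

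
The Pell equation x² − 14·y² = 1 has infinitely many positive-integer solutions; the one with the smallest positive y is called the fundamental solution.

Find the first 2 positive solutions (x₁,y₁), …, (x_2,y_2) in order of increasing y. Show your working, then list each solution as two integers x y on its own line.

√14 → a₀=3, period (1,2,1,6); ℓ=4 even so k=3
step 0: (3, 1)  from 3·(1,0) + (0,1)
step 1: (4, 1)  from 1·(3,1) + (1,0)
step 2: (11, 3)  from 2·(4,1) + (3,1)
step 3: (15, 4)  from 1·(11,3) + (4,1)
(x₁, y₁) = (15, 4);  15² − 14·4² = 1 ✓
n=2: (15,4)∘(15,4) = (15·15+14·4·4, 15·4+4·15) = (449,120)

15 4
449 120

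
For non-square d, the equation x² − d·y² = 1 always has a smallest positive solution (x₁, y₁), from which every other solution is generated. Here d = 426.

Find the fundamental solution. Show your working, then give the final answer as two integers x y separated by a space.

√426 = [20; 1,1,1,3,2,6,2,3,1,1,1,40, …], period ℓ=12 (even) → k=11
i=0: a=20 ⇒ p=20, q=1
i=1: a=1 ⇒ p=21, q=1
…
i=3: a=1 ⇒ p=62, q=3
…
i=7: a=2 ⇒ p=7162, q=347
…
i=9: a=1 ⇒ p=31971, q=1549
i=10: a=1 ⇒ p=56780, q=2751
i=11: a=1 ⇒ p=88751, q=4300
fundamental: x₁=88751, y₁=4300  (since 7876740001 − 426·18490000 = 1)

88751 4300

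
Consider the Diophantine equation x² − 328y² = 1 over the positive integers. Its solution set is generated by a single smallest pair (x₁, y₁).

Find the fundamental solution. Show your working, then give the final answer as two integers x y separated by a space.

163 9

√328 = [18; 9,36, …], period ℓ=2 (even) → k=1
step 0: (18, 1)  from 18·(1,0) + (0,1)
step 1: (163, 9)  from 9·(18,1) + (1,0)
(x₁, y₁) = (163, 9);  163² − 328·9² = 1 ✓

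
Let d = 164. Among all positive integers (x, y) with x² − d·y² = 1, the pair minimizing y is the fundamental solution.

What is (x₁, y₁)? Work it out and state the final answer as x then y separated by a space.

√164 = [12; 1,4,6,4,1,24, …], period ℓ=6 (even) → k=5
i=0: a=12 ⇒ p=12, q=1
i=1: a=1 ⇒ p=13, q=1
i=2: a=4 ⇒ p=64, q=5
i=3: a=6 ⇒ p=397, q=31
i=4: a=4 ⇒ p=1652, q=129
i=5: a=1 ⇒ p=2049, q=160
→ (2049, 160).  Check: 2049²=4198401, 164·160²=4198400, difference 1.

2049 160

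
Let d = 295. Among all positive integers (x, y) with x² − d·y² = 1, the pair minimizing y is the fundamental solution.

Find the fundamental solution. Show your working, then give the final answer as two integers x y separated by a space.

√295 = [17; 5,1,2,3,2,6,2,3,2,1,5,34, …], period ℓ=12 (even) → k=11
a_0=17:  p_0=17·1+0=17,  q_0=17·0+1=1
a_1=5:  p_1=5·17+1=86,  q_1=5·1+0=5
…
a_3=2:  p_3=2·103+86=292,  q_3=2·6+5=17
a_4=3:  p_4=3·292+103=979,  q_4=3·17+6=57
…
a_8=3:  p_8=3·31208+14479=108103,  q_8=3·1817+843=6294
a_9=2:  p_9=2·108103+31208=247414,  q_9=2·6294+1817=14405
a_10=1:  p_10=1·247414+108103=355517,  q_10=1·14405+6294=20699
a_11=5:  p_11=5·355517+247414=2024999,  q_11=5·20699+14405=117900
fundamental: x₁=2024999, y₁=117900  (since 4100620950001 − 295·13900410000 = 1)

2024999 117900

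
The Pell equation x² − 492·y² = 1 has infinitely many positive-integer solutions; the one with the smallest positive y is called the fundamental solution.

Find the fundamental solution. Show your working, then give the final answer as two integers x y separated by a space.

29767 1342

√492 → a₀=22, period (5,1,1,10,1,1,5,44); ℓ=8 even so k=7
k=0  a_k=22  p_k/q_k = 22/1
k=1  a_k=5  p_k/q_k = 111/5
k=2  a_k=1  p_k/q_k = 133/6
…
k=4  a_k=10  p_k/q_k = 2573/116
k=5  a_k=1  p_k/q_k = 2817/127
k=6  a_k=1  p_k/q_k = 5390/243
k=7  a_k=5  p_k/q_k = 29767/1342
→ (29767, 1342).  Check: 29767²=886074289, 492·1342²=886074288, difference 1.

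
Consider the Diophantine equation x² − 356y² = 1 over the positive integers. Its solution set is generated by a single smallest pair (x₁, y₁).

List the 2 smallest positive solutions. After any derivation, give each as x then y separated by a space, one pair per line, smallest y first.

[18; 1,6,1,1,2,…,6,1,36] for √356; ℓ=14 ⇒ convergent index 13
i=0: a=18 ⇒ p=18, q=1
…
i=2: a=6 ⇒ p=132, q=7
i=3: a=1 ⇒ p=151, q=8
…
i=6: a=1 ⇒ p=1000, q=53
…
i=10: a=1 ⇒ p=37868, q=2007
…
i=12: a=6 ⇒ p=433982, q=23001
i=13: a=1 ⇒ p=500001, q=26500
fundamental: x₁=500001, y₁=26500  (since 250001000001 − 356·702250000 = 1)
n=2: (500001,26500)∘(500001,26500) = (500001·500001+356·26500·26500, 500001·26500+26500·500001) = (500002000001,26500053000)

500001 26500
500002000001 26500053000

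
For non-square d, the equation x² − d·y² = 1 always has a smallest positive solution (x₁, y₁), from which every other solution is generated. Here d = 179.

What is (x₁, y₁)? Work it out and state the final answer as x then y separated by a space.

√179 → a₀=13, period (2,1,1,1,3,…,1,2,26); ℓ=14 even so k=13
a_0=13:  p_0=13·1+0=13,  q_0=13·0+1=1
…
a_4=1:  p_4=1·67+40=107,  q_4=1·5+3=8
a_5=3:  p_5=3·107+67=388,  q_5=3·8+5=29
a_6=5:  p_6=5·388+107=2047,  q_6=5·29+8=153
…
a_8=5:  p_8=5·26999+2047=137042,  q_8=5·2018+153=10243
…
a_10=1:  p_10=1·438125+137042=575167,  q_10=1·32747+10243=42990
…
a_12=1:  p_12=1·1013292+575167=1588459,  q_12=1·75737+42990=118727
a_13=2:  p_13=2·1588459+1013292=4190210,  q_13=2·118727+75737=313191
→ (4190210, 313191).  Check: 4190210²=17557859844100, 179·313191²=17557859844099, difference 1.

4190210 313191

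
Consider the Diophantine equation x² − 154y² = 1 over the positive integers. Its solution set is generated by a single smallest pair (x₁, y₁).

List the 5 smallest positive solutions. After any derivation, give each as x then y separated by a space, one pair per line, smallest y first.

21295 1716
906954049 73084440
38627172925615 3112666297884
1645131293994988801 132568457553795120
70066141772619400108975 5646090604103467862916

[12; 2,2,3,1,2,1,3,2,2,24] for √154; ℓ=10 ⇒ convergent index 9
k=0  a_k=12  p_k/q_k = 12/1
…
k=2  a_k=2  p_k/q_k = 62/5
k=3  a_k=3  p_k/q_k = 211/17
k=4  a_k=1  p_k/q_k = 273/22
k=5  a_k=2  p_k/q_k = 757/61
k=6  a_k=1  p_k/q_k = 1030/83
k=7  a_k=3  p_k/q_k = 3847/310
k=8  a_k=2  p_k/q_k = 8724/703
k=9  a_k=2  p_k/q_k = 21295/1716
fundamental: x₁=21295, y₁=1716  (since 453477025 − 154·2944656 = 1)
(x_2, y_2) = (21295·21295 + 154·1716·1716, 21295·1716 + 1716·21295) = (906954049, 73084440)
(x_3, y_3) = (21295·906954049 + 154·1716·73084440, 21295·73084440 + 1716·906954049) = (38627172925615, 3112666297884)
(x_4, y_4) = (21295·38627172925615 + 154·1716·3112666297884, 21295·3112666297884 + 1716·38627172925615) = (1645131293994988801, 132568457553795120)
(x_5, y_5) = (21295·1645131293994988801 + 154·1716·132568457553795120, 21295·132568457553795120 + 1716·1645131293994988801) = (70066141772619400108975, 5646090604103467862916)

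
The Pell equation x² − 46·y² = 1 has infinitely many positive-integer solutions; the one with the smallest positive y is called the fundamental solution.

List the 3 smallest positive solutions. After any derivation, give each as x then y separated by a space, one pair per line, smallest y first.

√46 = [6; 1,3,1,1,2,6,2,1,1,3,1,12, …], period ℓ=12 (even) → k=11
k=0  a_k=6  p_k/q_k = 6/1
k=1  a_k=1  p_k/q_k = 7/1
…
k=3  a_k=1  p_k/q_k = 34/5
…
k=5  a_k=2  p_k/q_k = 156/23
k=6  a_k=6  p_k/q_k = 997/147
k=7  a_k=2  p_k/q_k = 2150/317
…
k=9  a_k=1  p_k/q_k = 5297/781
k=10  a_k=3  p_k/q_k = 19038/2807
k=11  a_k=1  p_k/q_k = 24335/3588
fundamental: x₁=24335, y₁=3588  (since 592192225 − 46·12873744 = 1)
(x_2, y_2) = (24335·24335 + 46·3588·3588, 24335·3588 + 3588·24335) = (1184384449, 174627960)
(x_3, y_3) = (24335·1184384449 + 46·3588·174627960, 24335·174627960 + 3588·1184384449) = (57643991108495, 8499142809612)

24335 3588
1184384449 174627960
57643991108495 8499142809612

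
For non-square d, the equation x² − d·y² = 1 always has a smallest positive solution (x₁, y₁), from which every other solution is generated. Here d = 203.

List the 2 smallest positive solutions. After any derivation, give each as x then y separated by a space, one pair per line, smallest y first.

57 4
6497 456

[14; 4,28] for √203; ℓ=2 ⇒ convergent index 1
k=0  a_k=14  p_k/q_k = 14/1
k=1  a_k=4  p_k/q_k = 57/4
(x₁, y₁) = (57, 4);  57² − 203·4² = 1 ✓
(x_2, y_2) = (57·57 + 203·4·4, 57·4 + 4·57) = (6497, 456)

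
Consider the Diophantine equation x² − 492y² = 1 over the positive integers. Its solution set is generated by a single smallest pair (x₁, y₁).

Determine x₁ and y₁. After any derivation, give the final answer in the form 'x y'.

d=492: √d = [22; 5,1,1,10,1,1,5,44] (ℓ=8, even), read p_7/q_7
i=0: a=22 ⇒ p=22, q=1
…
i=2: a=1 ⇒ p=133, q=6
i=3: a=1 ⇒ p=244, q=11
…
i=6: a=1 ⇒ p=5390, q=243
i=7: a=5 ⇒ p=29767, q=1342
fundamental: x₁=29767, y₁=1342  (since 886074289 − 492·1800964 = 1)

29767 1342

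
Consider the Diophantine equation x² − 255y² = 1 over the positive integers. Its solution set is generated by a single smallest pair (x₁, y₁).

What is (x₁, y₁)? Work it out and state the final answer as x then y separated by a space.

16 1

d=255: √d = [15; 1,30] (ℓ=2, even), read p_1/q_1
a_0=15:  p_0=15·1+0=15,  q_0=15·0+1=1
a_1=1:  p_1=1·15+1=16,  q_1=1·1+0=1
fundamental: x₁=16, y₁=1  (since 256 − 255·1 = 1)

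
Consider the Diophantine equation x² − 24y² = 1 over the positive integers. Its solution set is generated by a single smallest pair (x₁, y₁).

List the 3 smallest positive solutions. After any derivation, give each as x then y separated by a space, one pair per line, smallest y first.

[4; 1,8] for √24; ℓ=2 ⇒ convergent index 1
i=0: a=4 ⇒ p=4, q=1
i=1: a=1 ⇒ p=5, q=1
fundamental: x₁=5, y₁=1  (since 25 − 24·1 = 1)
n=2: (5,1)∘(5,1) = (5·5+24·1·1, 5·1+1·5) = (49,10)
n=3: (49,10)∘(5,1) = (5·49+24·1·10, 5·10+1·49) = (485,99)

5 1
49 10
485 99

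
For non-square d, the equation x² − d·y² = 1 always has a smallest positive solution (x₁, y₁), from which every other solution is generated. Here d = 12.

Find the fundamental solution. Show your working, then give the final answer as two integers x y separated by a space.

7 2

[3; 2,6] for √12; ℓ=2 ⇒ convergent index 1
k=0  a_k=3  p_k/q_k = 3/1
k=1  a_k=2  p_k/q_k = 7/2
→ (7, 2).  Check: 7²=49, 12·2²=48, difference 1.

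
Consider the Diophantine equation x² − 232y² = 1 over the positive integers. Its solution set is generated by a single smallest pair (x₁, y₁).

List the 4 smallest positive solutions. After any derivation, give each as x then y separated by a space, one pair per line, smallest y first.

19603 1287
768555217 50458122
30131975818099 1978261129845
1181354243155834177 77559705806244948

d=232: √d = [15; 4,3,7,3,4,30] (ℓ=6, even), read p_5/q_5
step 0: (15, 1)  from 15·(1,0) + (0,1)
…
step 3: (1447, 95)  from 7·(198,13) + (61,4)
step 4: (4539, 298)  from 3·(1447,95) + (198,13)
step 5: (19603, 1287)  from 4·(4539,298) + (1447,95)
fundamental: x₁=19603, y₁=1287  (since 384277609 − 232·1656369 = 1)
(x_2, y_2) = (19603·19603 + 232·1287·1287, 19603·1287 + 1287·19603) = (768555217, 50458122)
(x_3, y_3) = (19603·768555217 + 232·1287·50458122, 19603·50458122 + 1287·768555217) = (30131975818099, 1978261129845)
(x_4, y_4) = (19603·30131975818099 + 232·1287·1978261129845, 19603·1978261129845 + 1287·30131975818099) = (1181354243155834177, 77559705806244948)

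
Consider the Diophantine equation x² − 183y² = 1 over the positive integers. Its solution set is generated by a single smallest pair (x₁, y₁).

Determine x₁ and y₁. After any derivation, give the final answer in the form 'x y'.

d=183: √d = [13; 1,1,8,1,1,26] (ℓ=6, even), read p_5/q_5
a_0=13:  p_0=13·1+0=13,  q_0=13·0+1=1
…
a_3=8:  p_3=8·27+14=230,  q_3=8·2+1=17
a_4=1:  p_4=1·230+27=257,  q_4=1·17+2=19
a_5=1:  p_5=1·257+230=487,  q_5=1·19+17=36
fundamental: x₁=487, y₁=36  (since 237169 − 183·1296 = 1)

487 36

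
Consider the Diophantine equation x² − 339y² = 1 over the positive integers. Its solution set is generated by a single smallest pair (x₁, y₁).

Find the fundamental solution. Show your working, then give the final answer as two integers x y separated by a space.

√339 = [18; 2,2,2,1,17,1,2,2,2,36, …], period ℓ=10 (even) → k=9
k=0  a_k=18  p_k/q_k = 18/1
…
k=6  a_k=1  p_k/q_k = 5855/318
k=7  a_k=2  p_k/q_k = 17252/937
k=8  a_k=2  p_k/q_k = 40359/2192
k=9  a_k=2  p_k/q_k = 97970/5321
fundamental: x₁=97970, y₁=5321  (since 9598120900 − 339·28313041 = 1)

97970 5321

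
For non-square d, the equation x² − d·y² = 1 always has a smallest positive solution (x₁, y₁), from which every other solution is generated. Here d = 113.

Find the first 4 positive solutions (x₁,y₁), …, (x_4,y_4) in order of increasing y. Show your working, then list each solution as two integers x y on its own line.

1204353 113296
2900932297217 272896754976
6987493029899166849 657328051091107760
16830816386073401651890177 1583310020631184911403584

d=113: √d = [10; 1,1,1,2,2,1,1,1,20] (ℓ=9, odd), read p_17/q_17
a_0=10:  p_0=10·1+0=10,  q_0=10·0+1=1
…
a_5=2:  p_5=2·85+32=202,  q_5=2·8+3=19
a_6=1:  p_6=1·202+85=287,  q_6=1·19+8=27
…
a_8=1:  p_8=1·489+287=776,  q_8=1·46+27=73
…
a_10=1:  p_10=1·16009+776=16785,  q_10=1·1506+73=1579
a_11=1:  p_11=1·16785+16009=32794,  q_11=1·1579+1506=3085
a_12=1:  p_12=1·32794+16785=49579,  q_12=1·3085+1579=4664
…
a_16=1:  p_16=1·445435+313483=758918,  q_16=1·41903+29490=71393
a_17=1:  p_17=1·758918+445435=1204353,  q_17=1·71393+41903=113296
→ (1204353, 113296).  Check: 1204353²=1450466148609, 113·113296²=1450466148608, difference 1.
(x_2, y_2) = (1204353·1204353 + 113·113296·113296, 1204353·113296 + 113296·1204353) = (2900932297217, 272896754976)
(x_3, y_3) = (1204353·2900932297217 + 113·113296·272896754976, 1204353·272896754976 + 113296·2900932297217) = (6987493029899166849, 657328051091107760)
(x_4, y_4) = (1204353·6987493029899166849 + 113·113296·657328051091107760, 1204353·657328051091107760 + 113296·6987493029899166849) = (16830816386073401651890177, 1583310020631184911403584)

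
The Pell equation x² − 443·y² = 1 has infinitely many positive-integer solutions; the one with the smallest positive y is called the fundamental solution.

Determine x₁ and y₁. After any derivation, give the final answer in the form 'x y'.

√443 → a₀=21, period (21,42); ℓ=2 even so k=1
i=0: a=21 ⇒ p=21, q=1
i=1: a=21 ⇒ p=442, q=21
→ (442, 21).  Check: 442²=195364, 443·21²=195363, difference 1.

442 21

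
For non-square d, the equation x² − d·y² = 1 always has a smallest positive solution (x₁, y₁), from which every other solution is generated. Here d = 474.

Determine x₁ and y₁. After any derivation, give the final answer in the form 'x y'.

193549 8890

√474 = [21; 1,3,2,1,1,…,3,1,42, …], period ℓ=14 (even) → k=13
i=0: a=21 ⇒ p=21, q=1
i=1: a=1 ⇒ p=22, q=1
i=2: a=3 ⇒ p=87, q=4
…
i=4: a=1 ⇒ p=283, q=13
i=5: a=1 ⇒ p=479, q=22
…
i=7: a=6 ⇒ p=5051, q=232
i=8: a=1 ⇒ p=5813, q=267
i=9: a=1 ⇒ p=10864, q=499
i=10: a=1 ⇒ p=16677, q=766
…
i=12: a=3 ⇒ p=149331, q=6859
i=13: a=1 ⇒ p=193549, q=8890
→ (193549, 8890).  Check: 193549²=37461215401, 474·8890²=37461215400, difference 1.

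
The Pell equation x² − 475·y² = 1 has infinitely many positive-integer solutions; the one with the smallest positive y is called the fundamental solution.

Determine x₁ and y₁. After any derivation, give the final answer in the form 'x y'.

57799 2652

√475 = [21; 1,3,1,6,2,6,1,3,1,42, …], period ℓ=10 (even) → k=9
i=0: a=21 ⇒ p=21, q=1
…
i=2: a=3 ⇒ p=87, q=4
i=3: a=1 ⇒ p=109, q=5
i=4: a=6 ⇒ p=741, q=34
i=5: a=2 ⇒ p=1591, q=73
i=6: a=6 ⇒ p=10287, q=472
i=7: a=1 ⇒ p=11878, q=545
i=8: a=3 ⇒ p=45921, q=2107
i=9: a=1 ⇒ p=57799, q=2652
fundamental: x₁=57799, y₁=2652  (since 3340724401 − 475·7033104 = 1)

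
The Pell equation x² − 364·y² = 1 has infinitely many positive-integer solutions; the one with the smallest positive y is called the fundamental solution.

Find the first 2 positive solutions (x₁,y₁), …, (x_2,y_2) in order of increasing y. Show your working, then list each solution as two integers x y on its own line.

4954951 259710
49103078824801 2573700648420

√364 → a₀=19, period (12,1,2,3,1,8,1,3,2,1,12,38); ℓ=12 even so k=11
i=0: a=19 ⇒ p=19, q=1
i=1: a=12 ⇒ p=229, q=12
i=2: a=1 ⇒ p=248, q=13
…
i=8: a=3 ⇒ p=119872, q=6283
…
i=10: a=1 ⇒ p=390371, q=20461
i=11: a=12 ⇒ p=4954951, q=259710
(x₁, y₁) = (4954951, 259710);  4954951² − 364·259710² = 1 ✓
(4954951+259710√364)^2 = 49103078824801 + 2573700648420√364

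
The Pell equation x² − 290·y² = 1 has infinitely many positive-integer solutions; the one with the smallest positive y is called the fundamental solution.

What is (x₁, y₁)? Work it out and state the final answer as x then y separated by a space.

579 34

[17; 34] for √290; ℓ=1 ⇒ convergent index 1
k=0  a_k=17  p_k/q_k = 17/1
k=1  a_k=34  p_k/q_k = 579/34
→ (579, 34).  Check: 579²=335241, 290·34²=335240, difference 1.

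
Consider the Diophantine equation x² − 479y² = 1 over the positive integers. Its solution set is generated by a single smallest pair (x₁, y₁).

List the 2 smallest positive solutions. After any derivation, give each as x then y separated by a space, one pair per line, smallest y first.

2989440 136591
17873503027199 816661198080

[21; 1,7,1,3,2,21,2,3,1,7,1,42] for √479; ℓ=12 ⇒ convergent index 11
k=0  a_k=21  p_k/q_k = 21/1
…
k=3  a_k=1  p_k/q_k = 197/9
…
k=6  a_k=21  p_k/q_k = 37075/1694
k=7  a_k=2  p_k/q_k = 75879/3467
…
k=9  a_k=1  p_k/q_k = 340591/15562
k=10  a_k=7  p_k/q_k = 2648849/121029
k=11  a_k=1  p_k/q_k = 2989440/136591
(x₁, y₁) = (2989440, 136591);  2989440² − 479·136591² = 1 ✓
(x_2, y_2) = (2989440·2989440 + 479·136591·136591, 2989440·136591 + 136591·2989440) = (17873503027199, 816661198080)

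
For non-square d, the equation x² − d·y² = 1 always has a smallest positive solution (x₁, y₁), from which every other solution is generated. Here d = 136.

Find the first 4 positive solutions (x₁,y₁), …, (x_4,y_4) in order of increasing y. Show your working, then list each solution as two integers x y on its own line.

d=136: √d = [11; 1,1,1,22] (ℓ=4, even), read p_3/q_3
step 0: (11, 1)  from 11·(1,0) + (0,1)
step 1: (12, 1)  from 1·(11,1) + (1,0)
step 2: (23, 2)  from 1·(12,1) + (11,1)
step 3: (35, 3)  from 1·(23,2) + (12,1)
fundamental: x₁=35, y₁=3  (since 1225 − 136·9 = 1)
n=2: (35,3)∘(35,3) = (35·35+136·3·3, 35·3+3·35) = (2449,210)
n=3: (2449,210)∘(35,3) = (35·2449+136·3·210, 35·210+3·2449) = (171395,14697)
n=4: (171395,14697)∘(35,3) = (35·171395+136·3·14697, 35·14697+3·171395) = (11995201,1028580)

35 3
2449 210
171395 14697
11995201 1028580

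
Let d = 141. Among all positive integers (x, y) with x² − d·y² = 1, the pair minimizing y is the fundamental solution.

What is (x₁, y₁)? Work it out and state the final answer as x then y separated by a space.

√141 → a₀=11, period (1,6,1,22); ℓ=4 even so k=3
a_0=11:  p_0=11·1+0=11,  q_0=11·0+1=1
…
a_2=6:  p_2=6·12+11=83,  q_2=6·1+1=7
a_3=1:  p_3=1·83+12=95,  q_3=1·7+1=8
(x₁, y₁) = (95, 8);  95² − 141·8² = 1 ✓

95 8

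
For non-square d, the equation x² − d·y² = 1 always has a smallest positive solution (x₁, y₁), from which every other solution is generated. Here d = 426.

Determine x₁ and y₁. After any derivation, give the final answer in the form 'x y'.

[20; 1,1,1,3,2,6,2,3,1,1,1,40] for √426; ℓ=12 ⇒ convergent index 11
a_0=20:  p_0=20·1+0=20,  q_0=20·0+1=1
a_1=1:  p_1=1·20+1=21,  q_1=1·1+0=1
…
a_3=1:  p_3=1·41+21=62,  q_3=1·2+1=3
a_4=3:  p_4=3·62+41=227,  q_4=3·3+2=11
a_5=2:  p_5=2·227+62=516,  q_5=2·11+3=25
a_6=6:  p_6=6·516+227=3323,  q_6=6·25+11=161
a_7=2:  p_7=2·3323+516=7162,  q_7=2·161+25=347
a_8=3:  p_8=3·7162+3323=24809,  q_8=3·347+161=1202
…
a_10=1:  p_10=1·31971+24809=56780,  q_10=1·1549+1202=2751
a_11=1:  p_11=1·56780+31971=88751,  q_11=1·2751+1549=4300
→ (88751, 4300).  Check: 88751²=7876740001, 426·4300²=7876740000, difference 1.

88751 4300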